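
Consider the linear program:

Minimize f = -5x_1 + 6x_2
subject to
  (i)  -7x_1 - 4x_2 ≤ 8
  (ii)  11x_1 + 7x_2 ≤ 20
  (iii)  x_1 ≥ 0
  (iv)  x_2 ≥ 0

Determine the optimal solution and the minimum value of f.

Extreme points and f = -5x_1 + 6x_2:
  (0, 20/7) → f = 120/7
  (20/11, 0) → f = -100/11
  (0, 0) → f = 0

x_1 = 20/11, x_2 = 0, minimum f = -100/11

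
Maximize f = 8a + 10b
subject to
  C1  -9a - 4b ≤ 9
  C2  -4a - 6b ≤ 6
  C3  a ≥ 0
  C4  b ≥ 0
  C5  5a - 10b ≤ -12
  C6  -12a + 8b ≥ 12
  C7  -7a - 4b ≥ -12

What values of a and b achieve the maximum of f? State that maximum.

a = 0, b = 3, maximum f = 30

Vertices and f = 8a + 10b:
  (0, 3/2) → f = 15
  (0, 3) → f = 30
  (6/13, 57/26) → f = 333/13

The optimum lies where a = 0 and -7a - 4b = -12.
Solving simultaneously gives a = 0, b = 3.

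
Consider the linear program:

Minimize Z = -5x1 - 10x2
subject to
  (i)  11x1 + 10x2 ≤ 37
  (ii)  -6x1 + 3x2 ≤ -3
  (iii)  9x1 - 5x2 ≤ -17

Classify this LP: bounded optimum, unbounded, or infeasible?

infeasible

The boundaries 11x1 + 10x2 = 37 and -6x1 + 3x2 = -3 meet at (47/31, 63/31), but that point violates 9x1 - 5x2 ≤ -17. Every candidate vertex is excluded by some other constraint, so the feasible region is empty.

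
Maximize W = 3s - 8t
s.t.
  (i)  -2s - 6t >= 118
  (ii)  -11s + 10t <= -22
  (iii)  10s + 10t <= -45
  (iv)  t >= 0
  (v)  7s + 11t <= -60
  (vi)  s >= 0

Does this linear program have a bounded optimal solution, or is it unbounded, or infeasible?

infeasible

The boundaries -2s - 6t = 118 and 10s + 10t = -45 meet at (91/4, -109/4), but that point violates t ≥ 0. Every candidate vertex is excluded by some other constraint, so the feasible region is empty.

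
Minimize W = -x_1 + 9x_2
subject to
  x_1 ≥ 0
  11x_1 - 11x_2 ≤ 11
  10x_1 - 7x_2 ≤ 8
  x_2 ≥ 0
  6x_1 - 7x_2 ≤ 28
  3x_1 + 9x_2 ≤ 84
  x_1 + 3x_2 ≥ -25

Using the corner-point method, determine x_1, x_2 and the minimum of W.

Vertices and W = -x_1 + 9x_2:
  (0, 0) → W = 0
  (0, 28/3) → W = 84
  (4/5, 0) → W = -4/5
  (220/37, 272/37) → W = 2228/37

The binding constraints are 10x_1 - 7x_2 = 8 and x_2 = 0.
Solving simultaneously gives x_1 = 4/5, x_2 = 0.

x_1 = 4/5, x_2 = 0, minimum W = -4/5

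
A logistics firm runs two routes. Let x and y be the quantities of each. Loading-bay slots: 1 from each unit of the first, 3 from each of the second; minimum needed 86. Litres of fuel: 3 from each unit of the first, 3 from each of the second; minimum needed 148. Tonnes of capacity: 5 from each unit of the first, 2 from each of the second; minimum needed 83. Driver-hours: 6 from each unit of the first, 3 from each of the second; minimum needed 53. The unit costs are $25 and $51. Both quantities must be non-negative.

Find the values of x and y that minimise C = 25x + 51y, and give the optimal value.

x = 31, y = 55/3, minimum C = 1710

Feasible corners and C = 25x + 51y:
  (0, 148/3) → C = 2516
  (86, 0) → C = 2150
  (31, 55/3) → C = 1710
The feasible region is unbounded (it extends along (0, 1), (1, 0)), but C strictly increases along every unbounded feasible direction, so there is no improving ray and the minimum is attained at a vertex.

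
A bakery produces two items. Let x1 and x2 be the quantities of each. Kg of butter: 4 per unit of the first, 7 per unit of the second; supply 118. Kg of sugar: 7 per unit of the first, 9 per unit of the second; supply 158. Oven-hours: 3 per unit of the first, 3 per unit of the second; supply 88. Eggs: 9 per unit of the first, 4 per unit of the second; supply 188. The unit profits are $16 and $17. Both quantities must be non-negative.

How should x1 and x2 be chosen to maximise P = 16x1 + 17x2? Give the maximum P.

x1 = 20, x2 = 2, maximum P = 354

Feasible corners and P = 16x1 + 17x2:
  (0, 0) → P = 0
  (0, 118/7) → P = 2006/7
  (188/9, 0) → P = 3008/9
  (44/13, 194/13) → P = 4002/13
  (20, 2) → P = 354

At the optimal vertex, 7x1 + 9x2 = 158 and 9x1 + 4x2 = 188.
Solving simultaneously gives x1 = 20, x2 = 2.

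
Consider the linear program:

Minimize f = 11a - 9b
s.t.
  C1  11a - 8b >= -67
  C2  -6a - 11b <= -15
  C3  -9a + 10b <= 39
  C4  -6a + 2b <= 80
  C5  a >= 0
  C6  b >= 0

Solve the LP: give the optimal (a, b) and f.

a = 0, b = 39/10, minimum f = -351/10

Corner points and f = 11a - 9b:
  (0, 15/11) → f = -135/11
  (5/2, 0) → f = 55/2
  (0, 39/10) → f = -351/10
The feasible region is unbounded (it extends along (1, 0), (10, 9)), but f strictly increases along every unbounded feasible direction, so there is no improving ray and the minimum is attained at a vertex.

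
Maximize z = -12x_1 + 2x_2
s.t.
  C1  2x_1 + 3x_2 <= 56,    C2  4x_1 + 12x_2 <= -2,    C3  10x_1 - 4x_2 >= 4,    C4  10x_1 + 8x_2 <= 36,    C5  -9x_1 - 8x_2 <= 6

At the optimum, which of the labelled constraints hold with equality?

C3 and C5

Feasible corners and z = -12x_1 + 2x_2:
  (5/17, -9/34) → z = -69/17
  (56/11, -41/22) → z = -713/11
  (2/29, -24/29) → z = -72/29
  (42, -48) → z = -600

The maximum is at (2/29, -24/29). Substituting into each constraint, equality holds for C3 and C5; the remaining constraints have slack.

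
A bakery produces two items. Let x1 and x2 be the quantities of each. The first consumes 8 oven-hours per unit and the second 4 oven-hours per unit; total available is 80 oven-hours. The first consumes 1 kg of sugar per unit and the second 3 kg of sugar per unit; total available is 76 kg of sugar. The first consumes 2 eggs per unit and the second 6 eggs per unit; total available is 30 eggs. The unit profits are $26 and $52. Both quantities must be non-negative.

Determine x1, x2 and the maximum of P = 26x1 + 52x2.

x1 = 9, x2 = 2, maximum P = 338

Extreme points and P = 26x1 + 52x2:
  (0, 0) → P = 0
  (0, 5) → P = 260
  (10, 0) → P = 260
  (9, 2) → P = 338

The optimum lies where 8x1 + 4x2 = 80 and 2x1 + 6x2 = 30.
Solving simultaneously gives x1 = 9, x2 = 2.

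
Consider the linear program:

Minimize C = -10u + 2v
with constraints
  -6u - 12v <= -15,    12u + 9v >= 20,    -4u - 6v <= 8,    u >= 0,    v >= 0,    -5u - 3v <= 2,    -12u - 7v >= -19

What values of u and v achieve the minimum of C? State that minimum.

Feasible corners and C = -10u + 2v:
  (7/6, 2/3) → C = -31/3
  (41/34, 11/17) → C = -183/17
  (0, 20/9) → C = 40/9
  (0, 19/7) → C = 38/7

The binding constraints are -6u - 12v = -15 and -12u - 7v = -19.
Solving simultaneously gives u = 41/34, v = 11/17.

u = 41/34, v = 11/17, minimum C = -183/17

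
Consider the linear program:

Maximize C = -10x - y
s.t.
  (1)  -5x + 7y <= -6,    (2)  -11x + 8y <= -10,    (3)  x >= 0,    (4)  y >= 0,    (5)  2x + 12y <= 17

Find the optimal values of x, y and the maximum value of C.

x = 6/5, y = 0, maximum C = -12

Extreme points and C = -10x - y:
  (6/5, 0) → C = -12
  (191/74, 73/74) → C = -1983/74
  (17/2, 0) → C = -85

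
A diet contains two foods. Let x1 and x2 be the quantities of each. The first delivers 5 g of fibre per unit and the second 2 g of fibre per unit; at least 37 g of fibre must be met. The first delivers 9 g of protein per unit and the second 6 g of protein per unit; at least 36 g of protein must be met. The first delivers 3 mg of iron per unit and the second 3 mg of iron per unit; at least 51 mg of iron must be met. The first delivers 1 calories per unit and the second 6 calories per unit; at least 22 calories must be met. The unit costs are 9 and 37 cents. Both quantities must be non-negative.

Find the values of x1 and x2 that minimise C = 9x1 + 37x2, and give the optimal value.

Feasible corners and C = 9x1 + 37x2:
  (0, 37/2) → C = 1369/2
  (22, 0) → C = 198
  (1, 16) → C = 601
  (16, 1) → C = 181
The feasible region is unbounded (it extends along (0, 1), (1, 0)), but C strictly increases along every unbounded feasible direction, so there is no improving ray and the minimum is attained at a vertex.

x1 = 16, x2 = 1, minimum C = 181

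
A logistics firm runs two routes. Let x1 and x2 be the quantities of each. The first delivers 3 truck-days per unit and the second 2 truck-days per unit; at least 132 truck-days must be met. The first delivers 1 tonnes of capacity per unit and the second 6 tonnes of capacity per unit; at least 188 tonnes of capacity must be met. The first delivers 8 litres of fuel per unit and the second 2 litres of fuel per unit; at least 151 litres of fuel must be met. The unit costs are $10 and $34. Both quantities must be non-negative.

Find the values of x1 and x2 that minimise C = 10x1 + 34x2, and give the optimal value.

Corner points and C = 10x1 + 34x2:
  (0, 151/2) → C = 2567
  (188, 0) → C = 1880
  (26, 27) → C = 1178
  (19/5, 603/10) → C = 10441/5
The feasible region is unbounded (it extends along (0, 1), (1, 0)), but C strictly increases along every unbounded feasible direction, so there is no improving ray and the minimum is attained at a vertex.

x1 = 26, x2 = 27, minimum C = 1178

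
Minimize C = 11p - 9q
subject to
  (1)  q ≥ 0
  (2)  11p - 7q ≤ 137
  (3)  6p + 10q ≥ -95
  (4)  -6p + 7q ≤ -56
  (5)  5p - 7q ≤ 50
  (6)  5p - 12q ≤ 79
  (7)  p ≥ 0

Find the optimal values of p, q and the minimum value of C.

Feasible corners and C = 11p - 9q:
  (28/3, 0) → C = 308/3
  (10, 0) → C = 110
  (81/5, 206/35) → C = 4383/35
  (29/2, 45/14) → C = 914/7

p = 28/3, q = 0, minimum C = 308/3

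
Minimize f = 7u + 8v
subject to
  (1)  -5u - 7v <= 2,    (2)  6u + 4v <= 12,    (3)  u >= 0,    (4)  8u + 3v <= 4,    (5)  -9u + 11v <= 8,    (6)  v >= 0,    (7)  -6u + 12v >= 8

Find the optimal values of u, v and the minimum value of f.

u = 0, v = 2/3, minimum f = 16/3

Vertices and f = 7u + 8v:
  (0, 8/11) → f = 64/11
  (0, 2/3) → f = 16/3
  (4/23, 20/23) → f = 188/23
  (4/19, 44/57) → f = 436/57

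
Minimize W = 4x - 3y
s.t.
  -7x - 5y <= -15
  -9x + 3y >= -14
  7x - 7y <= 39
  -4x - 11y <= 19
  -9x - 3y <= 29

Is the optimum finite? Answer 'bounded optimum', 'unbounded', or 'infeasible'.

From the feasible point (115/66, 37/66), moving in the direction (-3, 9) keeps every constraint satisfied while W decreases without bound.

unbounded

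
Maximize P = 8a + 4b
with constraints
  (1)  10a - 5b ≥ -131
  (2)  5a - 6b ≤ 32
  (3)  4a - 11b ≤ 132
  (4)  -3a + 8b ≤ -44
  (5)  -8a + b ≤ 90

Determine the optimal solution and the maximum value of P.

a = -4/11, b = -62/11, maximum P = -280/11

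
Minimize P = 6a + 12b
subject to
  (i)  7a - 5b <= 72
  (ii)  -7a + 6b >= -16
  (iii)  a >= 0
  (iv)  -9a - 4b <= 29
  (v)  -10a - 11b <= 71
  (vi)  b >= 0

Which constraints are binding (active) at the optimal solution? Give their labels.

Corner points and P = 6a + 12b:
  (352/7, 56) → P = 6816/7
  (16/7, 0) → P = 96/7
  (0, 0) → P = 0
The feasible region is unbounded (it extends along (0, 1), (5, 7)), but P strictly increases along every unbounded feasible direction, so there is no improving ray and the minimum is attained at a vertex.

The minimum is at (0, 0). Substituting into each constraint, equality holds for (iii) and (vi); the remaining constraints have slack.

(iii) and (vi)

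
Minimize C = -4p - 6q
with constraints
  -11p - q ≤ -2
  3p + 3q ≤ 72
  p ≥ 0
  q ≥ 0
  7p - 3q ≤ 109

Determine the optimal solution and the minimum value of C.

p = 0, q = 24, minimum C = -144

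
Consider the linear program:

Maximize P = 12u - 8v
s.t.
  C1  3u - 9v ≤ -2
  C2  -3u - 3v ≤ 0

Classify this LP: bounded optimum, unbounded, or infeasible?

unbounded

From the feasible point (-1/6, 1/6), moving in the direction (9, 3) keeps every constraint satisfied while P increases without bound.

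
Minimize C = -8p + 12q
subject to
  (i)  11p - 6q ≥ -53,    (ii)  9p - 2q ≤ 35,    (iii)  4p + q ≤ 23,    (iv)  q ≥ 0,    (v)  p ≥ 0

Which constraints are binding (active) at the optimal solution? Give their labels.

Extreme points and C = -8p + 12q:
  (17/7, 93/7) → C = 140
  (0, 53/6) → C = 106
  (81/17, 67/17) → C = 156/17
  (35/9, 0) → C = -280/9
  (0, 0) → C = 0

The minimum is at (35/9, 0). Substituting into each constraint, equality holds for (ii) and (iv); the remaining constraints have slack.

(ii) and (iv)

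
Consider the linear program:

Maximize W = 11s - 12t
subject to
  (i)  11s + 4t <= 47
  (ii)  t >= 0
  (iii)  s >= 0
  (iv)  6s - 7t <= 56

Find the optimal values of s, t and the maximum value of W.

Feasible corners and W = 11s - 12t:
  (47/11, 0) → W = 47
  (0, 47/4) → W = -141
  (0, 0) → W = 0

The binding constraints are 11s + 4t = 47 and t = 0.
Solving simultaneously gives s = 47/11, t = 0.

s = 47/11, t = 0, maximum W = 47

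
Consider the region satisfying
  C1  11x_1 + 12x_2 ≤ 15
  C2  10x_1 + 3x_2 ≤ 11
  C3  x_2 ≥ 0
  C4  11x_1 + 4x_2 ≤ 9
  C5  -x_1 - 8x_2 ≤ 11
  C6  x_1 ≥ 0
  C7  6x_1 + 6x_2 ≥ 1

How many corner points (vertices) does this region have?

The feasible vertices (each the meet of two boundaries and inside every other half-plane) are:
  (6/11, 3/4)
  (0, 5/4)
  (9/11, 0)
  (1/6, 0)
  (0, 1/6)

5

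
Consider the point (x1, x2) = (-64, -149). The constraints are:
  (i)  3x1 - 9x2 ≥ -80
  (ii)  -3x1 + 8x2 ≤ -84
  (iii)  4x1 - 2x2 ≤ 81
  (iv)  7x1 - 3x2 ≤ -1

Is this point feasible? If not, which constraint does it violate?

(i): 1149 ≥ -80 ✓
(ii): -1000 ≤ -84 ✓
(iii): 42 ≤ 81 ✓
(iv): -1 ≤ -1 ✓

feasible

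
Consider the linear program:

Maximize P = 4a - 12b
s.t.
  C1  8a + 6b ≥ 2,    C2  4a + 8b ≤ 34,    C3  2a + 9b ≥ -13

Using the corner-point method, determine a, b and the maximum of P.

a = 41/2, b = -6, maximum P = 154

Feasible corners and P = 4a - 12b:
  (-47/10, 33/5) → P = -98
  (8/5, -9/5) → P = 28
  (41/2, -6) → P = 154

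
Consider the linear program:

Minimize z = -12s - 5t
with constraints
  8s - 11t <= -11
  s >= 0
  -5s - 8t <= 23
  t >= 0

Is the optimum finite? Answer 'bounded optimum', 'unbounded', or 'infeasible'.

unbounded

From the feasible point (0, 1), moving in the direction (0, 1) keeps every constraint satisfied while z decreases without bound.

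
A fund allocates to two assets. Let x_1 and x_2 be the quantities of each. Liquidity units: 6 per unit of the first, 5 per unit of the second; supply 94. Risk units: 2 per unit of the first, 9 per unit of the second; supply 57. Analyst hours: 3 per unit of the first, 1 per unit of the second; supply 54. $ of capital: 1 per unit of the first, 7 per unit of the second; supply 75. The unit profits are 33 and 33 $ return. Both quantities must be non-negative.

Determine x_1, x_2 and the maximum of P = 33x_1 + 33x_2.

x_1 = 51/4, x_2 = 7/2, maximum P = 2145/4

Feasible corners and P = 33x_1 + 33x_2:
  (0, 0) → P = 0
  (0, 19/3) → P = 209
  (47/3, 0) → P = 517
  (51/4, 7/2) → P = 2145/4

The optimum lies where 6x_1 + 5x_2 = 94 and 2x_1 + 9x_2 = 57.
Solving simultaneously gives x_1 = 51/4, x_2 = 7/2.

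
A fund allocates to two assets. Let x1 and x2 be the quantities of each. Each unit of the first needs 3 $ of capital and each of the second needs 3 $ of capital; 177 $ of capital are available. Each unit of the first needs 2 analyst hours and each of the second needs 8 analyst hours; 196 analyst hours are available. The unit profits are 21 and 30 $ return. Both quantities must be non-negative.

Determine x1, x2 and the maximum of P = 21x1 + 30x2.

x1 = 46, x2 = 13, maximum P = 1356

Vertices and P = 21x1 + 30x2:
  (0, 0) → P = 0
  (0, 49/2) → P = 735
  (59, 0) → P = 1239
  (46, 13) → P = 1356

At the optimal vertex, 3x1 + 3x2 = 177 and 2x1 + 8x2 = 196.
Solving simultaneously gives x1 = 46, x2 = 13.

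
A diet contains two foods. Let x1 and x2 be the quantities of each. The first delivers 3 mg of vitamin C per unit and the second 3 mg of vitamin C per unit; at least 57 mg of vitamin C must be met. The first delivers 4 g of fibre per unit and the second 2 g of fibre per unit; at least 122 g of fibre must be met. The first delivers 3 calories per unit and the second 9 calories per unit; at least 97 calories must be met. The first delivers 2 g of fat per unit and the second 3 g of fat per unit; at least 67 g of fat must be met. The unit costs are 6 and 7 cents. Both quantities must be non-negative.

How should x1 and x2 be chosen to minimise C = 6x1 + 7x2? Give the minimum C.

Vertices and C = 6x1 + 7x2:
  (0, 61) → C = 427
  (67/2, 0) → C = 201
  (29, 3) → C = 195
The feasible region is unbounded (it extends along (0, 1), (1, 0)), but C strictly increases along every unbounded feasible direction, so there is no improving ray and the minimum is attained at a vertex.

The optimum lies where 4x1 + 2x2 = 122 and 2x1 + 3x2 = 67.
Solving simultaneously gives x1 = 29, x2 = 3.

x1 = 29, x2 = 3, minimum C = 195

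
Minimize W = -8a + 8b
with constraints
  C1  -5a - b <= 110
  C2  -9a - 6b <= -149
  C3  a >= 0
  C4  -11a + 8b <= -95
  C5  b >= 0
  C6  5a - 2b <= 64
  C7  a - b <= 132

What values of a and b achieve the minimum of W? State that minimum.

Vertices and W = -8a + 8b:
  (881/69, 392/69) → W = -1304/23
  (341/24, 169/48) → W = -171/2
  (161/9, 229/18) → W = -124/3

a = 341/24, b = 169/48, minimum W = -171/2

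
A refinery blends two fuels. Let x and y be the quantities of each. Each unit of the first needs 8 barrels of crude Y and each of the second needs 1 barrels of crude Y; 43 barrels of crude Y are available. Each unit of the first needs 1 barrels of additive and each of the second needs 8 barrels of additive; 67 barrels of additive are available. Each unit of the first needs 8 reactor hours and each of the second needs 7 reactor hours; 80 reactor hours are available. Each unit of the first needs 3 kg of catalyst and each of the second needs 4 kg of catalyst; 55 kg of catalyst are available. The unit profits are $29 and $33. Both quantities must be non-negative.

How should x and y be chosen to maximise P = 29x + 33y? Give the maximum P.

x = 3, y = 8, maximum P = 351

Vertices and P = 29x + 33y:
  (0, 0) → P = 0
  (0, 67/8) → P = 2211/8
  (43/8, 0) → P = 1247/8
  (221/48, 37/6) → P = 16177/48
  (3, 8) → P = 351

At the optimal vertex, x + 8y = 67 and 8x + 7y = 80.
Solving simultaneously gives x = 3, y = 8.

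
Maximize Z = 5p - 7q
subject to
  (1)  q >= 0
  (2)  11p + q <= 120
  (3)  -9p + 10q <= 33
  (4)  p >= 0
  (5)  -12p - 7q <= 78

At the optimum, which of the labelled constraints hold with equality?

Extreme points and Z = 5p - 7q:
  (120/11, 0) → Z = 600/11
  (0, 0) → Z = 0
  (1167/119, 1443/119) → Z = -4266/119
  (0, 33/10) → Z = -231/10

The maximum is at (120/11, 0). Substituting into each constraint, equality holds for (1) and (2); the remaining constraints have slack.

(1) and (2)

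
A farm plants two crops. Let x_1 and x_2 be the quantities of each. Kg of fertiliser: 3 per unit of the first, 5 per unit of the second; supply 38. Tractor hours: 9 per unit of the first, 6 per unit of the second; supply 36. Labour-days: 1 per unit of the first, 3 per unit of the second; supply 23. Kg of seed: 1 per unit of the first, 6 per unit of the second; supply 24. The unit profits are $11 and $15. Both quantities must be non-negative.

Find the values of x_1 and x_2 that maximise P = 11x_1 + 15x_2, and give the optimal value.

Extreme points and P = 11x_1 + 15x_2:
  (0, 0) → P = 0
  (0, 4) → P = 60
  (4, 0) → P = 44
  (3/2, 15/4) → P = 291/4

At the optimal vertex, 9x_1 + 6x_2 = 36 and x_1 + 6x_2 = 24.
Solving simultaneously gives x_1 = 3/2, x_2 = 15/4.

x_1 = 3/2, x_2 = 15/4, maximum P = 291/4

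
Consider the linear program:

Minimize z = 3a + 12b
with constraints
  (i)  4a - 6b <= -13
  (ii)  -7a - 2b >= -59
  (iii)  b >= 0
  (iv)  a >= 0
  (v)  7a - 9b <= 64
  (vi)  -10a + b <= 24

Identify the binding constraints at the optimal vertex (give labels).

(i) and (iv)

Feasible corners and z = 3a + 12b:
  (164/25, 327/50) → z = 2454/25
  (0, 13/6) → z = 26
  (11/27, 758/27) → z = 3043/9
  (0, 24) → z = 288

The minimum is at (0, 13/6). Substituting into each constraint, equality holds for (i) and (iv); the remaining constraints have slack.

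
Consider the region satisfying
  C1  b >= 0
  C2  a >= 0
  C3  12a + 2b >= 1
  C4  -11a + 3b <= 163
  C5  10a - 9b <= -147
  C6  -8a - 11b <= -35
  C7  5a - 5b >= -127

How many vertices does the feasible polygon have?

Pairwise boundary intersections that survive every other constraint:
  (0, 49/3)
  (0, 127/5)
  (408/5, 107)

3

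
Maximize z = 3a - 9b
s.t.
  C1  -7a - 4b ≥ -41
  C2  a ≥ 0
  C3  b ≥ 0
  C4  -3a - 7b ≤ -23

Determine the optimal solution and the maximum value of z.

Corner points and z = 3a - 9b:
  (0, 41/4) → z = -369/4
  (195/37, 38/37) → z = 243/37
  (0, 23/7) → z = -207/7

a = 195/37, b = 38/37, maximum z = 243/37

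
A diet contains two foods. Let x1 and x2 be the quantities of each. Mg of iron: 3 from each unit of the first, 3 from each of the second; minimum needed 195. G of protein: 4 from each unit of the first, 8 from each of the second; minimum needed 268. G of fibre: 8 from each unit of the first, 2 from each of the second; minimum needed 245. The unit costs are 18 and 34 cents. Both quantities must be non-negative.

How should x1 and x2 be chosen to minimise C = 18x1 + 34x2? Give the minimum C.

x1 = 63, x2 = 2, minimum C = 1202

Extreme points and C = 18x1 + 34x2:
  (0, 245/2) → C = 4165
  (67, 0) → C = 1206
  (63, 2) → C = 1202
  (115/6, 275/6) → C = 5710/3
The feasible region is unbounded (it extends along (0, 1), (1, 0)), but C strictly increases along every unbounded feasible direction, so there is no improving ray and the minimum is attained at a vertex.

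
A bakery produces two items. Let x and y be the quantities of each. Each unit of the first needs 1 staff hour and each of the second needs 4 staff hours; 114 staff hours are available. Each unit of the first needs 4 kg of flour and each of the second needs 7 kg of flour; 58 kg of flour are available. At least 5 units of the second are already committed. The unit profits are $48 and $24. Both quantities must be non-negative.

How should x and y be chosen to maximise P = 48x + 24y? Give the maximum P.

x = 23/4, y = 5, maximum P = 396

Corner points and P = 48x + 24y:
  (0, 58/7) → P = 1392/7
  (0, 5) → P = 120
  (23/4, 5) → P = 396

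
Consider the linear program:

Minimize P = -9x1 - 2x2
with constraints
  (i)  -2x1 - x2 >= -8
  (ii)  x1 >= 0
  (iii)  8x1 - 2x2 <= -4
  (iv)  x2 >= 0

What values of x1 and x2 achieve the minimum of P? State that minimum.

Vertices and P = -9x1 - 2x2:
  (0, 8) → P = -16
  (1, 6) → P = -21
  (0, 2) → P = -4

The optimum lies where -2x1 - x2 = -8 and 8x1 - 2x2 = -4.
Solving simultaneously gives x1 = 1, x2 = 6.

x1 = 1, x2 = 6, minimum P = -21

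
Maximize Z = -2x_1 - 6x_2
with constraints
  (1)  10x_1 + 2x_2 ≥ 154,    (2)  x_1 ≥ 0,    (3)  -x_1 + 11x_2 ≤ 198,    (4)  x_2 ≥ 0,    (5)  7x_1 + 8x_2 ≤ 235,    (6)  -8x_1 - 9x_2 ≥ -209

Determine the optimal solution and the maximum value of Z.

x_1 = 77/5, x_2 = 0, maximum Z = -154/5

Extreme points and Z = -2x_1 - 6x_2:
  (77/5, 0) → Z = -154/5
  (484/37, 429/37) → Z = -3542/37
  (209/8, 0) → Z = -209/4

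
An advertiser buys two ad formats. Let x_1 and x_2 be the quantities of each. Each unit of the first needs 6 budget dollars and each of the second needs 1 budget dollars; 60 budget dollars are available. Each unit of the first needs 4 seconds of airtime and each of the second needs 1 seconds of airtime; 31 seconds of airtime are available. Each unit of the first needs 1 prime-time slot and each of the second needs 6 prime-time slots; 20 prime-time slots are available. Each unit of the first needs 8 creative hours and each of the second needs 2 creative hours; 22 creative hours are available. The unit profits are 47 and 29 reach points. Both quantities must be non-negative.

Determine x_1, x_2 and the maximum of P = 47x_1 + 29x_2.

x_1 = 2, x_2 = 3, maximum P = 181

The optimum lies where x_1 + 6x_2 = 20 and 8x_1 + 2x_2 = 22.
Solving simultaneously gives x_1 = 2, x_2 = 3.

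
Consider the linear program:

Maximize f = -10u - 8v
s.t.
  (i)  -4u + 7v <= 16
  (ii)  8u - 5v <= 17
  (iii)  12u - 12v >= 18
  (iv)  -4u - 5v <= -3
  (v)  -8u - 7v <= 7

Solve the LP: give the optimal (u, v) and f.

Feasible corners and f = -10u - 8v:
  (19/6, 5/3) → f = -45
  (5/3, -11/15) → f = -54/5
  (7/6, -1/3) → f = -9

The optimum lies where 12u - 12v = 18 and -4u - 5v = -3.
Solving simultaneously gives u = 7/6, v = -1/3.

u = 7/6, v = -1/3, maximum f = -9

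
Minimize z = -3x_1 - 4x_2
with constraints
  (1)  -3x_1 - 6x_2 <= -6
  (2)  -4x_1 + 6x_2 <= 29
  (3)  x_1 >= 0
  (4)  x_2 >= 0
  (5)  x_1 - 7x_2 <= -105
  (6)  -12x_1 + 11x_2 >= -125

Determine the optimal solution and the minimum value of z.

x_1 = 1069/28, x_2 = 212/7, minimum z = -6599/28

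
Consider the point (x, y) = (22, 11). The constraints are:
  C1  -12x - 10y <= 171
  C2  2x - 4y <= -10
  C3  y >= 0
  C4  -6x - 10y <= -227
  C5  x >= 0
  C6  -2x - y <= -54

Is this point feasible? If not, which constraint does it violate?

not feasible — violates C2

Constraint C2: 2x - 4y = 0, which is not ≤ -10. All other constraints are satisfied.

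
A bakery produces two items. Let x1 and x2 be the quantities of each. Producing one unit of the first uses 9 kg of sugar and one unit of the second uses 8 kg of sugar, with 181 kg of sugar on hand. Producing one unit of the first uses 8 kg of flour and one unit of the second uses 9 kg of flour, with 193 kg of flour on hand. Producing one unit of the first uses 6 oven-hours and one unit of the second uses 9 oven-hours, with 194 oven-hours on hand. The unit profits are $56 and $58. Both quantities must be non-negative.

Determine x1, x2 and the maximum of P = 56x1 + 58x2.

x1 = 5, x2 = 17, maximum P = 1266

Extreme points and P = 56x1 + 58x2:
  (0, 0) → P = 0
  (0, 193/9) → P = 11194/9
  (181/9, 0) → P = 10136/9
  (5, 17) → P = 1266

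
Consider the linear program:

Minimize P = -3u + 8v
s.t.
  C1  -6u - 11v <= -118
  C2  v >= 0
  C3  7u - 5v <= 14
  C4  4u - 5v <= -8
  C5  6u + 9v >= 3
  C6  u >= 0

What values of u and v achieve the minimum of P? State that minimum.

u = 251/37, v = 260/37, minimum P = 1327/37

Extreme points and P = -3u + 8v:
  (251/37, 260/37) → P = 1327/37
  (0, 118/11) → P = 944/11
  (22/3, 112/15) → P = 566/15
The feasible region is unbounded (it extends along (0, 1), (5, 7)), but P strictly increases along every unbounded feasible direction, so there is no improving ray and the minimum is attained at a vertex.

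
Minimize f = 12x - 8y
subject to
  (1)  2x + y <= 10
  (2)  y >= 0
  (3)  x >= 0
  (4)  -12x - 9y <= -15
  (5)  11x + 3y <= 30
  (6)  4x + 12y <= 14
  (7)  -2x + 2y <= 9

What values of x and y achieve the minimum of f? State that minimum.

x = 1/2, y = 1, minimum f = -2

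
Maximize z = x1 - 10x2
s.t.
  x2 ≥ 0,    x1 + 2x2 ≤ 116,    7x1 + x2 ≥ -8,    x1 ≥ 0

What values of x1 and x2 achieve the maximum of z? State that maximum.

x1 = 116, x2 = 0, maximum z = 116

Feasible corners and z = x1 - 10x2:
  (116, 0) → z = 116
  (0, 0) → z = 0
  (0, 58) → z = -580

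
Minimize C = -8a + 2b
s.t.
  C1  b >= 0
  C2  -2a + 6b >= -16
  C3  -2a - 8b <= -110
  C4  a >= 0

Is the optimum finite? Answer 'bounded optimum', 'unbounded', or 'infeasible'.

From the feasible point (197/7, 47/7), moving in the direction (6, 2) keeps every constraint satisfied while C decreases without bound.

unbounded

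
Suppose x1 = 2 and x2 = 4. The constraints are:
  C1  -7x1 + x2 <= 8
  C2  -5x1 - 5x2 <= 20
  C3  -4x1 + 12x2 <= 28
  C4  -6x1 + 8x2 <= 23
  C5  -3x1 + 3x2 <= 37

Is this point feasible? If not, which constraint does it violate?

Constraint C3: -4x1 + 12x2 = 40, which is not ≤ 28. All other constraints are satisfied.

not feasible — violates C3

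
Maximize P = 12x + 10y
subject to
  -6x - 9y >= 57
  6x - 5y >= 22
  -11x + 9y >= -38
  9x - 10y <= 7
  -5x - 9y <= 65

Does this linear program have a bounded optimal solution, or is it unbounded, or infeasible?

infeasible

The boundaries -6x - 9y = 57 and 9x - 10y = 7 meet at (-169/47, -185/47), but that point violates 6x - 5y ≥ 22. Every candidate vertex is excluded by some other constraint, so the feasible region is empty.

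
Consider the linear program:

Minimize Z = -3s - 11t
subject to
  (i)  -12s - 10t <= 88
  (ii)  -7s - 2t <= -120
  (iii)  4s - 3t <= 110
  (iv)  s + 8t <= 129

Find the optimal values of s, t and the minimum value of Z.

Feasible corners and Z = -3s - 11t:
  (20, -10) → Z = 50
  (13, 29/2) → Z = -397/2
  (181/5, 58/5) → Z = -1181/5

s = 181/5, t = 58/5, minimum Z = -1181/5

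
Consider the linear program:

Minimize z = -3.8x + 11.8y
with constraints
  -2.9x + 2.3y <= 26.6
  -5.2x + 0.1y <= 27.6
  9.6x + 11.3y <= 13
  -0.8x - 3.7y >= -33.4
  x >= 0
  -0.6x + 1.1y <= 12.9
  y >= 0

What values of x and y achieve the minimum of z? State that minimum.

Vertices and z = -3.8x + 11.8y:
  (0, 130/113) → z = 1534/113
  (65/48, 0) → z = -247/48
  (0, 0) → z = 0

The optimum lies where 9.6x + 11.3y = 13 and y = 0.
Solving simultaneously gives x = 65/48, y = 0.

x = 65/48, y = 0, minimum z = -247/48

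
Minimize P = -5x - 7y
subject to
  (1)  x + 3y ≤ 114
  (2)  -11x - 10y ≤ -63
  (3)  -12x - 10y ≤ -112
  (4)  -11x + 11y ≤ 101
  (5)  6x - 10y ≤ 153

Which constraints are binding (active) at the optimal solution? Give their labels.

Extreme points and P = -5x - 7y:
  (951/44, 1355/44) → P = -3560/11
  (1599/28, 531/28) → P = -2928/7
  (111/121, 1222/121) → P = -9109/121
  (265/18, -97/15) → P = -2551/90

The minimum is at (1599/28, 531/28). Substituting into each constraint, equality holds for (1) and (5); the remaining constraints have slack.

(1) and (5)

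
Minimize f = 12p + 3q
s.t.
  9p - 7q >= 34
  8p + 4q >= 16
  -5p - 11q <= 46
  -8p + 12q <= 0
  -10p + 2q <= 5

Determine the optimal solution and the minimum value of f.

p = 62/23, q = -32/23, minimum f = 648/23

The feasible region is unbounded (it extends along (11, -5), (3, 2)), but f strictly increases along every unbounded feasible direction, so there is no improving ray and the minimum is attained at a vertex.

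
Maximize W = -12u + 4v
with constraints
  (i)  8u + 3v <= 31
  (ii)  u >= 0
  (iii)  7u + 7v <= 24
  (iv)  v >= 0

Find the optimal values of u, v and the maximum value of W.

Feasible corners and W = -12u + 4v:
  (0, 24/7) → W = 96/7
  (0, 0) → W = 0
  (24/7, 0) → W = -288/7

u = 0, v = 24/7, maximum W = 96/7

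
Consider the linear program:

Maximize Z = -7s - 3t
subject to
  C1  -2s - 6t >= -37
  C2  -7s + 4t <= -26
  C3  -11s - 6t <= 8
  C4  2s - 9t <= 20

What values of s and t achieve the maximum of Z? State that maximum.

s = 14/5, t = -8/5, maximum Z = -74/5

Corner points and Z = -7s - 3t:
  (152/25, 207/50) → Z = -2749/50
  (151/10, 17/15) → Z = -1091/10
  (14/5, -8/5) → Z = -74/5

At the optimal vertex, -7s + 4t = -26 and 2s - 9t = 20.
Solving simultaneously gives s = 14/5, t = -8/5.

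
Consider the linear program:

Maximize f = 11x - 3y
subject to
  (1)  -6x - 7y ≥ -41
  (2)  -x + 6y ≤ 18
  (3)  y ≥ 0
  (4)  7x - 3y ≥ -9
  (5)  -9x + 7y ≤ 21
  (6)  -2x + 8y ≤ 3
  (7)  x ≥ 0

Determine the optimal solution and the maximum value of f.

Corner points and f = 11x - 3y:
  (41/6, 0) → f = 451/6
  (307/62, 50/31) → f = 3077/62
  (0, 0) → f = 0
  (0, 3/8) → f = -9/8

x = 41/6, y = 0, maximum f = 451/6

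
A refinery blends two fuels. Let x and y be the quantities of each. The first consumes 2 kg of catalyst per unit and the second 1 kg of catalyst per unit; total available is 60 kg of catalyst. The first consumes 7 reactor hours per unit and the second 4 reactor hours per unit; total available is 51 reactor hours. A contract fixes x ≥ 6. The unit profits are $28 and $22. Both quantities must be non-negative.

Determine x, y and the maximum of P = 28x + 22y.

x = 6, y = 9/4, maximum P = 435/2

Vertices and P = 28x + 22y:
  (51/7, 0) → P = 204
  (6, 0) → P = 168
  (6, 9/4) → P = 435/2

The optimum lies where 7x + 4y = 51 and x = 6.
Solving simultaneously gives x = 6, y = 9/4.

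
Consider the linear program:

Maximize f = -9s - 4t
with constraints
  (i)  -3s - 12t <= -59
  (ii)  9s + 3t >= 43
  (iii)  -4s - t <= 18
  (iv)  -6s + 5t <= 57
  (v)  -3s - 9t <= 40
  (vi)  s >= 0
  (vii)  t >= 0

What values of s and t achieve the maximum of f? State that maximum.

s = 113/33, t = 134/33, maximum f = -1553/33

The feasible region is unbounded (it extends along (5, 6), (1, 0)), but f strictly decreases along every unbounded feasible direction, so there is no improving ray and the maximum is attained at a vertex.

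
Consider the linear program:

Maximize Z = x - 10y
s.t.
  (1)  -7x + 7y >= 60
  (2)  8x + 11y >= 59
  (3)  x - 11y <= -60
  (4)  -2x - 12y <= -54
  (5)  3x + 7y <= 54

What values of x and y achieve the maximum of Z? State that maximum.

Extreme points and Z = x - 10y:
  (-13/7, 47/7) → Z = -69
  (-3/5, 279/35) → Z = -2811/35
  (-181/23, 255/23) → Z = -2731/23

x = -13/7, y = 47/7, maximum Z = -69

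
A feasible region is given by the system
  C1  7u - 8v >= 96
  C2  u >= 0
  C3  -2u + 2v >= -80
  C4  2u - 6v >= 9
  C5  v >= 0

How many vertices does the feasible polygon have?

4

Intersecting each pair of boundary lines and keeping only the points that satisfy every inequality leaves:
  (252/13, 129/26)
  (96/7, 0)
  (231/4, 71/4)
  (40, 0)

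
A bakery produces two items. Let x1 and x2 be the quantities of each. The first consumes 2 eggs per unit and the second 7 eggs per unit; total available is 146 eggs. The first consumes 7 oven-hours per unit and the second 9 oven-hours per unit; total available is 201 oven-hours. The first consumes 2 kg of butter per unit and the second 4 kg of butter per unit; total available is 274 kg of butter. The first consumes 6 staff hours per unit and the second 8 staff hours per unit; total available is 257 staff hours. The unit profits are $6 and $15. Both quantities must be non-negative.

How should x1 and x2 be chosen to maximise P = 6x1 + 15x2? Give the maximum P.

Corner points and P = 6x1 + 15x2:
  (0, 0) → P = 0
  (0, 146/7) → P = 2190/7
  (201/7, 0) → P = 1206/7
  (3, 20) → P = 318

The binding constraints are 2x1 + 7x2 = 146 and 7x1 + 9x2 = 201.
Solving simultaneously gives x1 = 3, x2 = 20.

x1 = 3, x2 = 20, maximum P = 318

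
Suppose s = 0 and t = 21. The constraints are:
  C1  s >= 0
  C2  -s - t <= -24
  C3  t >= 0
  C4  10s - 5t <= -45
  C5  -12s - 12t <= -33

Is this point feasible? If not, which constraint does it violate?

Constraint C2: -s - t = -21, which is not ≤ -24. All other constraints are satisfied.

not feasible — violates C2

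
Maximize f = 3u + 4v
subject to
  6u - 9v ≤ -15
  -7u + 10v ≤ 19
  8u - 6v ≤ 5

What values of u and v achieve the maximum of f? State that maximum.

u = 82/19, v = 187/38, maximum f = 620/19

Feasible corners and f = 3u + 4v:
  (-7, -3) → f = -33
  (15/4, 25/6) → f = 335/12
  (82/19, 187/38) → f = 620/19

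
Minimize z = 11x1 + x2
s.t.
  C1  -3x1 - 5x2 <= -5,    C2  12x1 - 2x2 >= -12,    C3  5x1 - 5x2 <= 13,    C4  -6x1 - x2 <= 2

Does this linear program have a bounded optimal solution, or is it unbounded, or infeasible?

bounded optimum

Vertices and z = 11x1 + x2:
  (9/4, -7/20) → z = 122/5
  (-5/9, 4/3) → z = -43/9
  (-2/3, 2) → z = -16/3
The feasible region has finitely many vertices and no improving ray; the minimum is -16/3 at (-2/3, 2).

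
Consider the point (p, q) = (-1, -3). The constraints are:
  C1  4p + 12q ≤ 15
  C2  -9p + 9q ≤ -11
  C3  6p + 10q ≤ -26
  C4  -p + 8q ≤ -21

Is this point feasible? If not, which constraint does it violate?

C1: -40 ≤ 15 ✓
C2: -18 ≤ -11 ✓
C3: -36 ≤ -26 ✓
C4: -23 ≤ -21 ✓

feasible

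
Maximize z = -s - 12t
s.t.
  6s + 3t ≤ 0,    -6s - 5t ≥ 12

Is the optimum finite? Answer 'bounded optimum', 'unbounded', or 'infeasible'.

unbounded

From the feasible point (3, -6), moving in the direction (3, -6) keeps every constraint satisfied while z increases without bound.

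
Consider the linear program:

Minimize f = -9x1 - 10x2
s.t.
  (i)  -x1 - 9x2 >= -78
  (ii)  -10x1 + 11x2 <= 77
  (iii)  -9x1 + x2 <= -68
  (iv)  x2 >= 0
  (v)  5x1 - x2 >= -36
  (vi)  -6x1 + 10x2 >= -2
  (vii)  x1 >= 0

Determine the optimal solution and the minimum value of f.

x1 = 399/32, x2 = 233/32, minimum f = -5921/32

Feasible corners and f = -9x1 - 10x2:
  (345/41, 317/41) → f = -6275/41
  (399/32, 233/32) → f = -5921/32
  (113/14, 65/14) → f = -1667/14

The optimum lies where -x1 - 9x2 = -78 and -6x1 + 10x2 = -2.
Solving simultaneously gives x1 = 399/32, x2 = 233/32.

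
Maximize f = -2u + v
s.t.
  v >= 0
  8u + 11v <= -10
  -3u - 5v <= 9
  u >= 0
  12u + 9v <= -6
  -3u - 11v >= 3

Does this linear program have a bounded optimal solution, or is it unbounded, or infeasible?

The boundaries v = 0 and 8u + 11v = -10 meet at (-5/4, 0), but that point violates u ≥ 0. Every candidate vertex is excluded by some other constraint, so the feasible region is empty.

infeasible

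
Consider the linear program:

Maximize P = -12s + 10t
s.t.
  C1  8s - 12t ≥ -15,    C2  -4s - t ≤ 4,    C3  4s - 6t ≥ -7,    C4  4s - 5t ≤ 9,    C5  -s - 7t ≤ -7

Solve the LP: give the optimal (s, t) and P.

s = -7/34, t = 35/34, maximum P = 217/17

Feasible corners and P = -12s + 10t:
  (89/4, 16) → P = -107
  (-7/34, 35/34) → P = 217/17
  (98/33, 19/33) → P = -986/33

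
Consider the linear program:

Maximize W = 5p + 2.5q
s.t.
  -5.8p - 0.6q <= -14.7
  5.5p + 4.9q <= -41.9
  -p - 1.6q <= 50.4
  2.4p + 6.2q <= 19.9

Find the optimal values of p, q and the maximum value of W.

p = 692/15, q = -181/3, maximum W = 479/6

Feasible corners and W = 5p + 2.5q:
  (9717/2512, -32387/2512) → W = -64765/5024
  (192/31, -2193/62) → W = -7125/124
  (692/15, -181/3) → W = 479/6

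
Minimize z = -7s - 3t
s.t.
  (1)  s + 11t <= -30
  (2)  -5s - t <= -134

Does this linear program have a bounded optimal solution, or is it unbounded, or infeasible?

unbounded

From the feasible point (752/27, -142/27), moving in the direction (11, -1) keeps every constraint satisfied while z decreases without bound.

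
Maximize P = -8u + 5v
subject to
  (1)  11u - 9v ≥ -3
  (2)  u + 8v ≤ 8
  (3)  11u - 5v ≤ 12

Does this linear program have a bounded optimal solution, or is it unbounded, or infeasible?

From the feasible point (48/97, 91/97), moving in the direction (-9, -11) keeps every constraint satisfied while P increases without bound.

unbounded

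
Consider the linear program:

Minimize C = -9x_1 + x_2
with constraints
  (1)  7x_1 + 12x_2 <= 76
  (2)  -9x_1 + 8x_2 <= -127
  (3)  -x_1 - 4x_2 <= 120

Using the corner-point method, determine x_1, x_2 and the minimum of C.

x_1 = 109, x_2 = -229/4, minimum C = -4153/4

Vertices and C = -9x_1 + x_2:
  (13, -5/4) → C = -473/4
  (109, -229/4) → C = -4153/4
  (-113/11, -1207/44) → C = 2861/44

The binding constraints are 7x_1 + 12x_2 = 76 and -x_1 - 4x_2 = 120.
Solving simultaneously gives x_1 = 109, x_2 = -229/4.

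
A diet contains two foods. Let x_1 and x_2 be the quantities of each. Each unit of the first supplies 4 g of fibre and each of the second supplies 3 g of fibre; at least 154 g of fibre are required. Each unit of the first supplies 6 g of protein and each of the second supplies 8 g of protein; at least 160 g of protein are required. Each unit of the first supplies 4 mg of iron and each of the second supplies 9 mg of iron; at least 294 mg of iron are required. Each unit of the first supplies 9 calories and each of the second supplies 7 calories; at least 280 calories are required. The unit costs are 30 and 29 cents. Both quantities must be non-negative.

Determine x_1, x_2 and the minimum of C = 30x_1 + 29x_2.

x_1 = 21, x_2 = 70/3, minimum C = 3920/3

Feasible corners and C = 30x_1 + 29x_2:
  (0, 154/3) → C = 4466/3
  (147/2, 0) → C = 2205
  (21, 70/3) → C = 3920/3
The feasible region is unbounded (it extends along (0, 1), (1, 0)), but C strictly increases along every unbounded feasible direction, so there is no improving ray and the minimum is attained at a vertex.

The optimum lies where 4x_1 + 3x_2 = 154 and 4x_1 + 9x_2 = 294.
Solving simultaneously gives x_1 = 21, x_2 = 70/3.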